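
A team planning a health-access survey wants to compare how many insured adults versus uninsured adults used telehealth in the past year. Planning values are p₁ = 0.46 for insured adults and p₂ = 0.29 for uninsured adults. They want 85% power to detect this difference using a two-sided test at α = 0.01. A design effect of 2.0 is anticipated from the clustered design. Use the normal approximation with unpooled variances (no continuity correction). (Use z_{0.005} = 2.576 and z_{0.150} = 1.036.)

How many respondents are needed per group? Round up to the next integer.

n = 411 per group

n = (z_{α/2} + z_β)² · [p₁(1−p₁) + p₂(1−p₂)] / (p₁ − p₂)²
  = (2.576 + 1.036)² · (0.46·0.54 + 0.29·0.71) / (0.17)²
  = (3.612)² · (0.2484 + 0.2059) / 0.0289
  = 13.0465 · 0.4543 / 0.0289
  = 205.09
Design effect: 2.0 × 205.09 = 410.18.
Round up → n = 411 per group.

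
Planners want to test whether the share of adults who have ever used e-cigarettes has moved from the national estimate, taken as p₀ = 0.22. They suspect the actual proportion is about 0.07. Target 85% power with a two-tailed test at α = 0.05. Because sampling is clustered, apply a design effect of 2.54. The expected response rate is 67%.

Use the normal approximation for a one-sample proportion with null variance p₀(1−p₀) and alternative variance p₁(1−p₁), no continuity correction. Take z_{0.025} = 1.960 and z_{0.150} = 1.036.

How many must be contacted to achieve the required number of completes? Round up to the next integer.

n = [z_{α/2}·√(p₀q₀) + z_β·√(p₁q₁)]² / (p₁ − p₀)²
  = [1.960·√(0.22·0.78) + 1.036·√(0.07·0.93)]² / (-0.15)²
  = [1.960·0.4142 + 1.036·0.2551]² / 0.0225
  = [1.0763]² / 0.0225
  = 51.48
Design effect: 2.54 × 51.48 = 130.76.
Adjust for 67% response: 130.76 / 0.67 = 195.17.
Round up → n = 196.

n = 196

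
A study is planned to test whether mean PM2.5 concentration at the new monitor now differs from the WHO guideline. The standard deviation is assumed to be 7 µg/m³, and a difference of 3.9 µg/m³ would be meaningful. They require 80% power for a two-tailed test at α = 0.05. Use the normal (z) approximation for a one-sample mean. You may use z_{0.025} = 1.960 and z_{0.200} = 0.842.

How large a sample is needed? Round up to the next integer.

n = 26

n = (z_{α/2} + z_β)² · σ² / δ²
  = (1.960 + 0.842)² · 7² / 3.9²
  = 7.8512 · 49 / 15.21
  = 25.29
Round up → n = 26.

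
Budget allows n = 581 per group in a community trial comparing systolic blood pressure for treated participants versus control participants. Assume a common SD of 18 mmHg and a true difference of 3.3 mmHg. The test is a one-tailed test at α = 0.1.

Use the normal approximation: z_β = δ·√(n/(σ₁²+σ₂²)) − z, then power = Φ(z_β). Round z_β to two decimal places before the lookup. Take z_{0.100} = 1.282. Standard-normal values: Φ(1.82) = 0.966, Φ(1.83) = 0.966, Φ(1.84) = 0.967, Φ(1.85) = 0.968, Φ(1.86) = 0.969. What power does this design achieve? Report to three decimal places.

z_β = δ·√(n/(σ₁²+σ₂²)) − z_α
    = 3.3 · √(581/648) − 1.282
    = 3.3 · 0.94689 − 1.282
    = 3.1247 − 1.282 = 1.8427 → 1.84
Power = Φ(1.84) = 0.967.

Power ≈ 0.967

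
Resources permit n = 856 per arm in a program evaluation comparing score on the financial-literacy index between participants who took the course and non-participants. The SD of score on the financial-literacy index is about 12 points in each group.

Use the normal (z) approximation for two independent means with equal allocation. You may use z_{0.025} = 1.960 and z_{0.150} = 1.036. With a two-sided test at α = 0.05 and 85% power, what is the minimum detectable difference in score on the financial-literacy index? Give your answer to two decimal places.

δ = (z_{α/2} + z_β) · √((σ₁²+σ₂²)/n)
  = (1.960 + 1.036) · √(288/856)
  = 2.996 · √0.33645
  = 2.996 · 0.5800
  = 1.7378

Minimum detectable difference ≈ 1.74 points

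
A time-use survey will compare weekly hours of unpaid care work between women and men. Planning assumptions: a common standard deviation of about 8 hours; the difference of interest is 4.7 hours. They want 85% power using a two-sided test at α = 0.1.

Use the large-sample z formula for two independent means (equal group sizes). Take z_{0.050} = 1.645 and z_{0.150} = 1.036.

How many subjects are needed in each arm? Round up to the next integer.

n = 42 per group

n = (z_{α/2} + z_β)² · (σ₁² + σ₂²) / δ²
  = (1.645 + 1.036)² · (2·8² = 128) / 4.7²
  = 7.1878 · 128 / 22.09
  = 41.65
Round up → n = 42 per group.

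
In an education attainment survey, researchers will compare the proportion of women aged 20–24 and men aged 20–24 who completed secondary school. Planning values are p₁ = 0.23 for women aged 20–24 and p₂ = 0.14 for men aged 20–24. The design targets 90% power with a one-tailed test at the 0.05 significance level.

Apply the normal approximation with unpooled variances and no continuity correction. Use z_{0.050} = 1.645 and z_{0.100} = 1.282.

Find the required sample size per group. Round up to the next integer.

n = (z_α + z_β)² · [p₁(1−p₁) + p₂(1−p₂)] / (p₁ − p₂)²
  = (1.645 + 1.282)² · (0.23·0.77 + 0.14·0.86) / (0.09)²
  = (2.927)² · (0.1771 + 0.1204) / 0.0081
  = 8.5673 · 0.2975 / 0.0081
  = 314.66
Round up → n = 315 per group.

n = 315 per group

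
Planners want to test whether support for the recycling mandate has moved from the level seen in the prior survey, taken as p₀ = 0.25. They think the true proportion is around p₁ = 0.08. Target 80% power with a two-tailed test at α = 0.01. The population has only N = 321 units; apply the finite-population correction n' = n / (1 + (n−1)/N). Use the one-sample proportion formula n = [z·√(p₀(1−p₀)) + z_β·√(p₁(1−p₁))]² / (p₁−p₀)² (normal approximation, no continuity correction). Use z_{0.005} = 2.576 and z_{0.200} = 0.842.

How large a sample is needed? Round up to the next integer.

n = 53

n = [z_{α/2}·√(p₀q₀) + z_β·√(p₁q₁)]² / (p₁ − p₀)²
  = [2.576·√(0.25·0.75) + 0.842·√(0.08·0.92)]² / (-0.17)²
  = [2.576·0.4330 + 0.842·0.2713]² / 0.0289
  = [1.3439]² / 0.0289
  = 62.49
Finite-population correction (N = 321): 62.49 / (1 + (62.49 − 1)/321) = 52.44.
Round up → n = 53.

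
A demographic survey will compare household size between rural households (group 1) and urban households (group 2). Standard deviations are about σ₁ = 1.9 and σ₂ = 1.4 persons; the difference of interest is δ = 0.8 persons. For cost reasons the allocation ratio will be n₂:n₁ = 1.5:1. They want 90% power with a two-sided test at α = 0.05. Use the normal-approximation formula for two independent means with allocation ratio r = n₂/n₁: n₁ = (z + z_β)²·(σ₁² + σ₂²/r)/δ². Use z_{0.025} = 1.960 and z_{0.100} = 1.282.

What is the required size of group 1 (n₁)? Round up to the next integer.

n₁ = 81

n₁ = (z_{α/2} + z_β)² · (σ₁² + σ₂²/r) / δ²
   = (1.960 + 1.282)² · (1.9² + 1.4²/1.5) / 0.8²
   = 10.5106 · (3.61 + 1.3067) / 0.64
   = 10.5106 · 4.9167 / 0.64
   = 80.75
Round up → n₁ = 81; n₂ = r·n₁ = 1.5 × 81 = 122.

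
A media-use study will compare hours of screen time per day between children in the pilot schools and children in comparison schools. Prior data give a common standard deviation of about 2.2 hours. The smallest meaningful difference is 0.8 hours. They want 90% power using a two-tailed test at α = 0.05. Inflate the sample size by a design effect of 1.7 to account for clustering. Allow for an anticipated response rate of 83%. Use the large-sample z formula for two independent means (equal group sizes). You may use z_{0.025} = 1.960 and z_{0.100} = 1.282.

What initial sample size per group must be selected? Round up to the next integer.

n = (z_{α/2} + z_β)² · (σ₁² + σ₂²) / δ²
  = (1.960 + 1.282)² · (2·2.2² = 9.68) / 0.8²
  = 10.5106 · 9.68 / 0.64
  = 158.97
Design effect: 1.7 × 158.97 = 270.25.
Adjust for 83% response: 270.25 / 0.83 = 325.61.
Round up → n = 326 per group.

n = 326 per group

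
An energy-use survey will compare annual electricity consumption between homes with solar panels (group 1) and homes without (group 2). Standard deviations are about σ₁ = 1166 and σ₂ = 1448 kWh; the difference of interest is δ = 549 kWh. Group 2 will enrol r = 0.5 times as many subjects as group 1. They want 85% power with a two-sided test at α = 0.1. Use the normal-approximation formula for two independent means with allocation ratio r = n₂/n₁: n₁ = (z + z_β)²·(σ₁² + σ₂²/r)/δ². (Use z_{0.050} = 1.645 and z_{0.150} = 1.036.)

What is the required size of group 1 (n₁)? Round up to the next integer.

n₁ = (z_{α/2} + z_β)² · (σ₁² + σ₂²/r) / δ²
   = (1.645 + 1.036)² · (1166² + 1448²/0.5) / 549²
   = 7.1878 · (1359556 + 4193408) / 301401
   = 7.1878 · 5552964 / 301401
   = 132.43
Round up → n₁ = 133; n₂ = r·n₁ = 0.5 × 133 = 67.

n₁ = 133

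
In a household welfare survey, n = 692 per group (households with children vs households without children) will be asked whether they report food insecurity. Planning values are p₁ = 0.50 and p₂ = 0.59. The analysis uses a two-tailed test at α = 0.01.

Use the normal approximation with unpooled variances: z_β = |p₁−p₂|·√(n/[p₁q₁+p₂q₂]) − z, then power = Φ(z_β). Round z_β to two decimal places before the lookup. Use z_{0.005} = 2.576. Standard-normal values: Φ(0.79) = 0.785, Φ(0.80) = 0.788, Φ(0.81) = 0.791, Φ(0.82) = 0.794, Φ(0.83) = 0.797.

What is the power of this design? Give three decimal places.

Power ≈ 0.788

z_β = |p₁−p₂|·√(n/[p₁q₁+p₂q₂]) − z_{α/2}
    = 0.09 · √(692/0.4919) − 2.576
    = 0.09 · 37.5072 − 2.576
    = 3.3756 − 2.576 = 0.7996 → 0.80
Power = Φ(0.80) = 0.788.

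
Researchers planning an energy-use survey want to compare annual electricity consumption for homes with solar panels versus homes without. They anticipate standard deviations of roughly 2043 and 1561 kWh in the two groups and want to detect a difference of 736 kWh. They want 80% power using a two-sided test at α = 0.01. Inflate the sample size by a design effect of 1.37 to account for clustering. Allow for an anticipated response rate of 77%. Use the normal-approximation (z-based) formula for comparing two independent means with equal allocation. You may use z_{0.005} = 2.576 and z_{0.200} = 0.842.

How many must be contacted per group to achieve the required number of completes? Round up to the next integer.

n = 254 per group

n = (z_{α/2} + z_β)² · (σ₁² + σ₂²) / δ²
  = (2.576 + 0.842)² · (2043² + 1561² = 6610570) / 736²
  = 11.6827 · 6610570 / 541696
  = 142.57
Design effect: 1.37 × 142.57 = 195.32.
Adjust for 77% response: 195.32 / 0.77 = 253.66.
Round up → n = 254 per group.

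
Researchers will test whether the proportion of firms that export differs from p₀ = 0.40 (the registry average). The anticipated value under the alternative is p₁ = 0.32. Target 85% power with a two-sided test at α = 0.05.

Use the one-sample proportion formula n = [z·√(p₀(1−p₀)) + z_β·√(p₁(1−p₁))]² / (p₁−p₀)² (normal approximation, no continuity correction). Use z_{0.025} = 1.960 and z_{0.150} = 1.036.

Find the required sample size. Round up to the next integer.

n = 326

n = [z_{α/2}·√(p₀q₀) + z_β·√(p₁q₁)]² / (p₁ − p₀)²
  = [1.960·√(0.40·0.60) + 1.036·√(0.32·0.68)]² / (-0.08)²
  = [1.960·0.4899 + 1.036·0.4665]² / 0.0064
  = [1.4435]² / 0.0064
  = 325.56
Round up → n = 326.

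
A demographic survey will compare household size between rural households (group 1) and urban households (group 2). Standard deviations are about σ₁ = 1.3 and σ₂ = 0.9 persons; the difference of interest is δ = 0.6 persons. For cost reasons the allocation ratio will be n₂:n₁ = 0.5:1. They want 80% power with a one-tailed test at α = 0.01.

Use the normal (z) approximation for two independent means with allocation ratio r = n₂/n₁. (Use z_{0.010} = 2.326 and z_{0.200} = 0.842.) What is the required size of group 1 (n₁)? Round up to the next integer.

n₁ = (z_α + z_β)² · (σ₁² + σ₂²/r) / δ²
   = (2.326 + 0.842)² · (1.3² + 0.9²/0.5) / 0.6²
   = 10.0362 · (1.69 + 1.62) / 0.36
   = 10.0362 · 3.31 / 0.36
   = 92.28
Round up → n₁ = 93; n₂ = r·n₁ = 0.5 × 93 = 47.

n₁ = 93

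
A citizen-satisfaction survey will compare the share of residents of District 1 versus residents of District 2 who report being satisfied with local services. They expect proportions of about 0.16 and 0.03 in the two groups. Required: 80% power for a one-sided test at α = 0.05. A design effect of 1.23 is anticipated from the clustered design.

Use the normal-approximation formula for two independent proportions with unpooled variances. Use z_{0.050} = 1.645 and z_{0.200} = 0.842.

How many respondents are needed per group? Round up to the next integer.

n = 74 per group

n = (z_α + z_β)² · [p₁(1−p₁) + p₂(1−p₂)] / (p₁ − p₂)²
  = (1.645 + 0.842)² · (0.16·0.84 + 0.03·0.97) / (0.13)²
  = (2.487)² · (0.1344 + 0.0291) / 0.0169
  = 6.1852 · 0.1635 / 0.0169
  = 59.84
Design effect: 1.23 × 59.84 = 73.60.
Round up → n = 74 per group.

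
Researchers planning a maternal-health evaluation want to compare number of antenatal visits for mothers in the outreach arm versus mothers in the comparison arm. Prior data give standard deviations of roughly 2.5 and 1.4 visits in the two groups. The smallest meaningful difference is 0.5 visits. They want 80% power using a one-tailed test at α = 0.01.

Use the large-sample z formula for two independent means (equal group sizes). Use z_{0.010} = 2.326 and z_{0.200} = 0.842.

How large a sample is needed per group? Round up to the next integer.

n = 330 per group

n = (z_α + z_β)² · (σ₁² + σ₂²) / δ²
  = (2.326 + 0.842)² · (2.5² + 1.4² = 8.21) / 0.5²
  = 10.0362 · 8.21 / 0.25
  = 329.59
Round up → n = 330 per group.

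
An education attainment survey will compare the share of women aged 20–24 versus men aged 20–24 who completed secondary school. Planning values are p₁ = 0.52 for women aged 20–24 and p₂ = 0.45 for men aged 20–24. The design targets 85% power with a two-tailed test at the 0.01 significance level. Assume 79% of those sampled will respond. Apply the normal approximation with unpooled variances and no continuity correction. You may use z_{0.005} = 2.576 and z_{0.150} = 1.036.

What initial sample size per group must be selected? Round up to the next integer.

n = (z_{α/2} + z_β)² · [p₁(1−p₁) + p₂(1−p₂)] / (p₁ − p₂)²
  = (2.576 + 1.036)² · (0.52·0.48 + 0.45·0.55) / (0.07)²
  = (3.612)² · (0.2496 + 0.2475) / 0.0049
  = 13.0465 · 0.4971 / 0.0049
  = 1323.56
Adjust for 79% response: 1323.56 / 0.79 = 1675.39.
Round up → n = 1676 per group.

n = 1676 per group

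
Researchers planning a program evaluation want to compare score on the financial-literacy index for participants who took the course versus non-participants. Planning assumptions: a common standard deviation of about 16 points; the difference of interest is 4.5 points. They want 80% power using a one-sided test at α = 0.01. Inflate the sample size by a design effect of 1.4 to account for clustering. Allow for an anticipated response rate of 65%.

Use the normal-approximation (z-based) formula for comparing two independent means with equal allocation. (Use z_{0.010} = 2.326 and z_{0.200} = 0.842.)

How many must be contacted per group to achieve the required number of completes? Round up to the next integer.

n = 547 per group

n = (z_α + z_β)² · (σ₁² + σ₂²) / δ²
  = (2.326 + 0.842)² · (2·16² = 512) / 4.5²
  = 10.0362 · 512 / 20.25
  = 253.76
Design effect: 1.4 × 253.76 = 355.26.
Adjust for 65% response: 355.26 / 0.65 = 546.55.
Round up → n = 547 per group.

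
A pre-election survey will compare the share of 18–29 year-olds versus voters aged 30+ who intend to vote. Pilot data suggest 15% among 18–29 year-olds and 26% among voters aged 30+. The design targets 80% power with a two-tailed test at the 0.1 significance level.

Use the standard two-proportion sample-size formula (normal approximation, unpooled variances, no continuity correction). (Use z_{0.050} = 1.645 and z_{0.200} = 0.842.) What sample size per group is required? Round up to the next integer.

n = (z_{α/2} + z_β)² · [p₁(1−p₁) + p₂(1−p₂)] / (p₁ − p₂)²
  = (1.645 + 0.842)² · (0.15·0.85 + 0.26·0.74) / (-0.11)²
  = (2.487)² · (0.1275 + 0.1924) / 0.0121
  = 6.1852 · 0.3199 / 0.0121
  = 163.52
Round up → n = 164 per group.

n = 164 per group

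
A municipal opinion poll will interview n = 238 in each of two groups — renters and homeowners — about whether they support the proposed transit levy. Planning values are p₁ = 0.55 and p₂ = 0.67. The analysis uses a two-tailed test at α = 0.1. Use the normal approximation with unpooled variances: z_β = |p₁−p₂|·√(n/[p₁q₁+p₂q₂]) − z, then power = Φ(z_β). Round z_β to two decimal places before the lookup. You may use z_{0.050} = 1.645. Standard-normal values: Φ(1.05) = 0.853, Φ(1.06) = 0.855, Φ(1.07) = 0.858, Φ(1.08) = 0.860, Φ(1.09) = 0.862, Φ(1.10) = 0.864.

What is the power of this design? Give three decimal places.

z_β = |p₁−p₂|·√(n/[p₁q₁+p₂q₂]) − z_{α/2}
    = 0.12 · √(238/0.4686) − 1.645
    = 0.12 · 22.5365 − 1.645
    = 2.7044 − 1.645 = 1.0594 → 1.06
Power = Φ(1.06) = 0.855.

Power ≈ 0.855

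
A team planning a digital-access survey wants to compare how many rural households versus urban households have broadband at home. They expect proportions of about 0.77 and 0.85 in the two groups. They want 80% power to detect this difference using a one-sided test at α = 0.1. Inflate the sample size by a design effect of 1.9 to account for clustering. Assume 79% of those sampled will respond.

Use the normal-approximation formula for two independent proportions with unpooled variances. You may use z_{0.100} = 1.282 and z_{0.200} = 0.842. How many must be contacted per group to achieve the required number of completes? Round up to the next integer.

n = (z_α + z_β)² · [p₁(1−p₁) + p₂(1−p₂)] / (p₁ − p₂)²
  = (1.282 + 0.842)² · (0.77·0.23 + 0.85·0.15) / (-0.08)²
  = (2.124)² · (0.1771 + 0.1275) / 0.0064
  = 4.5114 · 0.3046 / 0.0064
  = 214.71
Design effect: 1.9 × 214.71 = 407.96.
Adjust for 79% response: 407.96 / 0.79 = 516.40.
Round up → n = 517 per group.

n = 517 per group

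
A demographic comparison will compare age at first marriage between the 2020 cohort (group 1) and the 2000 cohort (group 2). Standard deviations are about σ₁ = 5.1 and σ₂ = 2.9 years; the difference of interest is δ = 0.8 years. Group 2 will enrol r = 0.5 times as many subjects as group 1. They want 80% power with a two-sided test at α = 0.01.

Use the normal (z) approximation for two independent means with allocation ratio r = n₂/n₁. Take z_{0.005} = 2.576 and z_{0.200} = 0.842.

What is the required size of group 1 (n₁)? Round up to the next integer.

n₁ = (z_{α/2} + z_β)² · (σ₁² + σ₂²/r) / δ²
   = (2.576 + 0.842)² · (5.1² + 2.9²/0.5) / 0.8²
   = 11.6827 · (26.01 + 16.82) / 0.64
   = 11.6827 · 42.83 / 0.64
   = 781.83
Round up → n₁ = 782; n₂ = r·n₁ = 0.5 × 782 = 391.

n₁ = 782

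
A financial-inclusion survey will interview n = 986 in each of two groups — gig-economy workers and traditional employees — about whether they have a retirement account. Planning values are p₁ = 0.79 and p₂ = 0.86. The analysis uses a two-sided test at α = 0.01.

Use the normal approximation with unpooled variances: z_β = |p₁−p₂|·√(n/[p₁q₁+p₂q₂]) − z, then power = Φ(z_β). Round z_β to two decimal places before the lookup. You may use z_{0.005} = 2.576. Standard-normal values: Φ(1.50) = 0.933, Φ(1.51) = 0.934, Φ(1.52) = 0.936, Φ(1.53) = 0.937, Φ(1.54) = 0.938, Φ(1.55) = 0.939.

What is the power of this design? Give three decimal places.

Power ≈ 0.937

z_β = |p₁−p₂|·√(n/[p₁q₁+p₂q₂]) − z_{α/2}
    = 0.07 · √(986/0.2863) − 2.576
    = 0.07 · 58.6851 − 2.576
    = 4.1080 − 2.576 = 1.5320 → 1.53
Power = Φ(1.53) = 0.937.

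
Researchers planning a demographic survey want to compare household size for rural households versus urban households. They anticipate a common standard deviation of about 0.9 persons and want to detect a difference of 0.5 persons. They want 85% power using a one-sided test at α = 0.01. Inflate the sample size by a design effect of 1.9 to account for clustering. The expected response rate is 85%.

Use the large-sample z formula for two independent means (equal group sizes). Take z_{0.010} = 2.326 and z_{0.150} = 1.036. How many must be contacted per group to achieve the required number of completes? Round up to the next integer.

n = 164 per group

n = (z_α + z_β)² · (σ₁² + σ₂²) / δ²
  = (2.326 + 1.036)² · (2·0.9² = 1.62) / 0.5²
  = 11.3030 · 1.62 / 0.25
  = 73.24
Design effect: 1.9 × 73.24 = 139.16.
Adjust for 85% response: 139.16 / 0.85 = 163.72.
Round up → n = 164 per group.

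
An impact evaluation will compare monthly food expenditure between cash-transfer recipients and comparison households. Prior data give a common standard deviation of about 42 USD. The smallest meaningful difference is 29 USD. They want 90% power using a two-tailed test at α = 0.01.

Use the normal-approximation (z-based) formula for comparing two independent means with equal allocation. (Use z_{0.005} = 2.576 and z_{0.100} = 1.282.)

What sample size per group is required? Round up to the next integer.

n = 63 per group

n = (z_{α/2} + z_β)² · (σ₁² + σ₂²) / δ²
  = (2.576 + 1.282)² · (2·42² = 3528) / 29²
  = 14.8842 · 3528 / 841
  = 62.44
Round up → n = 63 per group.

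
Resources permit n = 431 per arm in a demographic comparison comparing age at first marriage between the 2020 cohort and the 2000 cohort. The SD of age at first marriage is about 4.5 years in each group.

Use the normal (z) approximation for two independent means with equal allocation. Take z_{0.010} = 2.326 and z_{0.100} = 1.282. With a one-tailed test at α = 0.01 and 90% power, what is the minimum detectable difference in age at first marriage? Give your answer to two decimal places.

δ = (z_α + z_β) · √((σ₁²+σ₂²)/n)
  = (2.326 + 1.282) · √(40.5/431)
  = 3.608 · √0.09397
  = 3.608 · 0.3065
  = 1.1060

Minimum detectable difference ≈ 1.11 years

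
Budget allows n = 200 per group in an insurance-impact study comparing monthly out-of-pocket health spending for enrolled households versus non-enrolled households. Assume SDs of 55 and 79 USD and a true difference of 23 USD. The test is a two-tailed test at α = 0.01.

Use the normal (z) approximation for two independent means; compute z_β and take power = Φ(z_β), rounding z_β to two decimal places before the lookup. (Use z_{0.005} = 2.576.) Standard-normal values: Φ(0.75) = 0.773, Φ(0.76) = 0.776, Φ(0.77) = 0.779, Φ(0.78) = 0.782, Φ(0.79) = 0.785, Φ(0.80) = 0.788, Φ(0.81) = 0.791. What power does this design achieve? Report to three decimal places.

Power ≈ 0.788

z_β = δ·√(n/(σ₁²+σ₂²)) − z_{α/2}
    = 23 · √(200/9266) − 2.576
    = 23 · 0.14692 − 2.576
    = 3.3791 − 2.576 = 0.8031 → 0.80
Power = Φ(0.80) = 0.788.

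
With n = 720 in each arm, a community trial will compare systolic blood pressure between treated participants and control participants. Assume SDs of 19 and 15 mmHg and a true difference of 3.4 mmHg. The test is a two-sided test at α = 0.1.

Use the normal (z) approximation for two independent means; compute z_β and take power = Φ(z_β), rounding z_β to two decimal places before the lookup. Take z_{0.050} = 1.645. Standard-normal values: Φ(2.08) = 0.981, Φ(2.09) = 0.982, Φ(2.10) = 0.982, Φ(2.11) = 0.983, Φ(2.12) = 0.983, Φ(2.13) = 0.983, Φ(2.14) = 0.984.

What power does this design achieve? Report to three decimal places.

Power ≈ 0.983

z_β = δ·√(n/(σ₁²+σ₂²)) − z_{α/2}
    = 3.4 · √(720/586) − 1.645
    = 3.4 · 1.10845 − 1.645
    = 3.7687 − 1.645 = 2.1237 → 2.12
Power = Φ(2.12) = 0.983.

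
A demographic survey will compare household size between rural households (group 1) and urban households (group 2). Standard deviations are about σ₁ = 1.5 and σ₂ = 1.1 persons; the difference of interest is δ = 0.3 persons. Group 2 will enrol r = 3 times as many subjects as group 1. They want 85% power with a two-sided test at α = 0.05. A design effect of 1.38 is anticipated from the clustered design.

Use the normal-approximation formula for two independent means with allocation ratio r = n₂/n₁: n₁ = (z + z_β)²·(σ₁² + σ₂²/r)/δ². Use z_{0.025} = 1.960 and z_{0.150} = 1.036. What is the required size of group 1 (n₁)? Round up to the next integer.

n₁ = 366

n₁ = (z_{α/2} + z_β)² · (σ₁² + σ₂²/r) / δ²
   = (1.960 + 1.036)² · (1.5² + 1.1²/3) / 0.3²
   = 8.9760 · (2.25 + 0.40333) / 0.09
   = 8.9760 · 2.6533 / 0.09
   = 264.63
Design effect: 1.38 × 264.63 = 365.18.
Round up → n₁ = 366; n₂ = r·n₁ = 3 × 366 = 1098.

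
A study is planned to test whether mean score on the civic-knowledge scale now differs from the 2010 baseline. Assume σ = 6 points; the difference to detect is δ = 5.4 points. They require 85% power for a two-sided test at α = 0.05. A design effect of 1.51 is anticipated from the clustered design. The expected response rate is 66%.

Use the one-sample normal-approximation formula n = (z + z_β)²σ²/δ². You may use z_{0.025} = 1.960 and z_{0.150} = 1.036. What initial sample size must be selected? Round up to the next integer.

n = (z_{α/2} + z_β)² · σ² / δ²
  = (1.960 + 1.036)² · 6² / 5.4²
  = 8.9760 · 36 / 29.16
  = 11.08
Design effect: 1.51 × 11.08 = 16.73.
Adjust for 66% response: 16.73 / 0.66 = 25.35.
Round up → n = 26.

n = 26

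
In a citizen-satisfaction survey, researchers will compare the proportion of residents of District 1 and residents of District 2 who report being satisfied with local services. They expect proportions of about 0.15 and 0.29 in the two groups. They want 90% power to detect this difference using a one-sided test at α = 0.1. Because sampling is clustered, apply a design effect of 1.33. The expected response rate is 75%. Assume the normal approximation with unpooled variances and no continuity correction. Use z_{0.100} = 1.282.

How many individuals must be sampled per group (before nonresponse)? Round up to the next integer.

n = (z_α + z_β)² · [p₁(1−p₁) + p₂(1−p₂)] / (p₁ − p₂)²
  = (1.282 + 1.282)² · (0.15·0.85 + 0.29·0.71) / (-0.14)²
  = (2.564)² · (0.1275 + 0.2059) / 0.0196
  = 6.5741 · 0.3334 / 0.0196
  = 111.83
Design effect: 1.33 × 111.83 = 148.73.
Adjust for 75% response: 148.73 / 0.75 = 198.31.
Round up → n = 199 per group.

n = 199 per group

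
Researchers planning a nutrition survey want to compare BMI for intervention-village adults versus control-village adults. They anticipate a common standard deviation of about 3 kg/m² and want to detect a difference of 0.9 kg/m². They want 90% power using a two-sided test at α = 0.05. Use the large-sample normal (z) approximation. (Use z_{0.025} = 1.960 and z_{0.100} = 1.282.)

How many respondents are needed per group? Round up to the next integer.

n = 234 per group

n = (z_{α/2} + z_β)² · (σ₁² + σ₂²) / δ²
  = (1.960 + 1.282)² · (2·3² = 18) / 0.9²
  = 10.5106 · 18 / 0.81
  = 233.57
Round up → n = 234 per group.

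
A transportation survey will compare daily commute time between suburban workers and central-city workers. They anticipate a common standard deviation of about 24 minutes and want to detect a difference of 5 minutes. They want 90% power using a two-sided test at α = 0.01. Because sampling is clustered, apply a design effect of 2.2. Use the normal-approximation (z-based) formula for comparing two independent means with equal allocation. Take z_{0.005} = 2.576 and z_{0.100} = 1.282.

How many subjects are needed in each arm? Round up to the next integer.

n = 1509 per group

n = (z_{α/2} + z_β)² · (σ₁² + σ₂²) / δ²
  = (2.576 + 1.282)² · (2·24² = 1152) / 5²
  = 14.8842 · 1152 / 25
  = 685.86
Design effect: 2.2 × 685.86 = 1508.90.
Round up → n = 1509 per group.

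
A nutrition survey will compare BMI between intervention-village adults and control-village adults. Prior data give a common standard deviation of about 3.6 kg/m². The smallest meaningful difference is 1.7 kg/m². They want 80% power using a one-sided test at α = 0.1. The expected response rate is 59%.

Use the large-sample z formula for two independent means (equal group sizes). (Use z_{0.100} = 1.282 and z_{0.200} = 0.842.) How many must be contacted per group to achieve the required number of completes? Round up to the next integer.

n = 69 per group

n = (z_α + z_β)² · (σ₁² + σ₂²) / δ²
  = (1.282 + 0.842)² · (2·3.6² = 25.92) / 1.7²
  = 4.5114 · 25.92 / 2.89
  = 40.46
Adjust for 59% response: 40.46 / 0.59 = 68.58.
Round up → n = 69 per group.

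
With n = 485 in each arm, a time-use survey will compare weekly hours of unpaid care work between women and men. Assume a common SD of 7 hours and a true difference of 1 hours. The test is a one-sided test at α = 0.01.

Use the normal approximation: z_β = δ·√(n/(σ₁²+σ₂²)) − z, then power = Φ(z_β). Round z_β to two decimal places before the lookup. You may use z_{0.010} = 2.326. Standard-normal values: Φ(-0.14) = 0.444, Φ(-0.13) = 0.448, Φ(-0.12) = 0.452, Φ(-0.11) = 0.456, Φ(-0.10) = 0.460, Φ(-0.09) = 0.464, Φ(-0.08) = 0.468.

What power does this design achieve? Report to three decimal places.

Power ≈ 0.460

z_β = δ·√(n/(σ₁²+σ₂²)) − z_α
    = 1 · √(485/98) − 2.326
    = 1 · 2.22463 − 2.326
    = 2.2246 − 2.326 = -0.1014 → -0.10
Power = Φ(-0.10) = 0.460.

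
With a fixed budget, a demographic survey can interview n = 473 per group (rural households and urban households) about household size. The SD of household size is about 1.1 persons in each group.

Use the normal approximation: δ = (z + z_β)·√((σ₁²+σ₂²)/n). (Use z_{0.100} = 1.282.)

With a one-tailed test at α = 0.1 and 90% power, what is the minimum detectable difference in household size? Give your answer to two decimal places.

δ = (z_α + z_β) · √((σ₁²+σ₂²)/n)
  = (1.282 + 1.282) · √(2.42/473)
  = 2.564 · √0.00512
  = 2.564 · 0.0715
  = 0.1834

Minimum detectable difference ≈ 0.18 persons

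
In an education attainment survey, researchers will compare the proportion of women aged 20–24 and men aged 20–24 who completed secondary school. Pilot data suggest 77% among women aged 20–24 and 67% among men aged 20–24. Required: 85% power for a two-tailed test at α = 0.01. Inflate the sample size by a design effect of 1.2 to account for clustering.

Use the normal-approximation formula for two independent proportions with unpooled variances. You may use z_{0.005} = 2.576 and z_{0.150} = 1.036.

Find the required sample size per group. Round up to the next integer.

n = 624 per group

n = (z_{α/2} + z_β)² · [p₁(1−p₁) + p₂(1−p₂)] / (p₁ − p₂)²
  = (2.576 + 1.036)² · (0.77·0.23 + 0.67·0.33) / (0.10)²
  = (3.612)² · (0.1771 + 0.2211) / 0.0100
  = 13.0465 · 0.3982 / 0.0100
  = 519.51
Design effect: 1.2 × 519.51 = 623.42.
Round up → n = 624 per group.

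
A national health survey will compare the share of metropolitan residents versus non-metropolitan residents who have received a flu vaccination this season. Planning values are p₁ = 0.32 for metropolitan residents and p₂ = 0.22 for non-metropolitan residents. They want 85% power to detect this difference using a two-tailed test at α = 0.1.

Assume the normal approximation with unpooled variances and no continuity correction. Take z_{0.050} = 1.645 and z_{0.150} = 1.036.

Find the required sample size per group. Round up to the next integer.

n = 280 per group

n = (z_{α/2} + z_β)² · [p₁(1−p₁) + p₂(1−p₂)] / (p₁ − p₂)²
  = (1.645 + 1.036)² · (0.32·0.68 + 0.22·0.78) / (0.10)²
  = (2.681)² · (0.2176 + 0.1716) / 0.0100
  = 7.1878 · 0.3892 / 0.0100
  = 279.75
Round up → n = 280 per group.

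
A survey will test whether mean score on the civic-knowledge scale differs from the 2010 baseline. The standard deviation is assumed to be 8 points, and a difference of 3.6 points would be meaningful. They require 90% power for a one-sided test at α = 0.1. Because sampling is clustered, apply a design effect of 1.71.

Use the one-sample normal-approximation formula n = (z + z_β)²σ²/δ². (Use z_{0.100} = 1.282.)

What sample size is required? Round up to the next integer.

n = (z_α + z_β)² · σ² / δ²
  = (1.282 + 1.282)² · 8² / 3.6²
  = 6.5741 · 64 / 12.96
  = 32.46
Design effect: 1.71 × 32.46 = 55.51.
Round up → n = 56.

n = 56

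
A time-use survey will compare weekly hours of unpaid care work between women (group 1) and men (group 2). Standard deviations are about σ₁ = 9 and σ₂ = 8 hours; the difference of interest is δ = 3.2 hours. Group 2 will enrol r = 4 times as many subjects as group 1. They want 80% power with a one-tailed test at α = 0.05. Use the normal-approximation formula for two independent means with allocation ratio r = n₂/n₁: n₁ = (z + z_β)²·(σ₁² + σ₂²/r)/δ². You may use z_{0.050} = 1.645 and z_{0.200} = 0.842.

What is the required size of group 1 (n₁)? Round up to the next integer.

n₁ = 59

n₁ = (z_α + z_β)² · (σ₁² + σ₂²/r) / δ²
   = (1.645 + 0.842)² · (9² + 8²/4) / 3.2²
   = 6.1852 · (81 + 16) / 10.24
   = 6.1852 · 97 / 10.24
   = 58.59
Round up → n₁ = 59; n₂ = r·n₁ = 4 × 59 = 236.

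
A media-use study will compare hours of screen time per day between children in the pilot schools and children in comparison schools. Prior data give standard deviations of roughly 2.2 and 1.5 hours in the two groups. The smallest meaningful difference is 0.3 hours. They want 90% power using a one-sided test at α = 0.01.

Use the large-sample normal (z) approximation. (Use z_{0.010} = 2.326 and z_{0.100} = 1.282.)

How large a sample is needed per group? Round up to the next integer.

n = 1026 per group

n = (z_α + z_β)² · (σ₁² + σ₂²) / δ²
  = (2.326 + 1.282)² · (2.2² + 1.5² = 7.09) / 0.3²
  = 13.0177 · 7.09 / 0.09
  = 1025.50
Round up → n = 1026 per group.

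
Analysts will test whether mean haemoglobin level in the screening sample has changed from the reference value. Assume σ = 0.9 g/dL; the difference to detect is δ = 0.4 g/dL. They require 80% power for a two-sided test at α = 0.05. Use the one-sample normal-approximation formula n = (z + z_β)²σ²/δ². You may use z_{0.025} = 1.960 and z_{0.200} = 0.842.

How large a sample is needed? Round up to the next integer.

n = (z_{α/2} + z_β)² · σ² / δ²
  = (1.960 + 0.842)² · 0.9² / 0.4²
  = 7.8512 · 0.81 / 0.16
  = 39.75
Round up → n = 40.

n = 40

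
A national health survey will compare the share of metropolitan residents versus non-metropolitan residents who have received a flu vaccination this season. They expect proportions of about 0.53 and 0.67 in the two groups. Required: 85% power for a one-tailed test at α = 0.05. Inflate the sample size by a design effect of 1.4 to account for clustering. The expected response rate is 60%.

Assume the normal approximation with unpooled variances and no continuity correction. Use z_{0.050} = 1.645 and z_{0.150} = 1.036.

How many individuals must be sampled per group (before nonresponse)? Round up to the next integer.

n = (z_α + z_β)² · [p₁(1−p₁) + p₂(1−p₂)] / (p₁ − p₂)²
  = (1.645 + 1.036)² · (0.53·0.47 + 0.67·0.33) / (-0.14)²
  = (2.681)² · (0.2491 + 0.2211) / 0.0196
  = 7.1878 · 0.4702 / 0.0196
  = 172.43
Design effect: 1.4 × 172.43 = 241.41.
Adjust for 60% response: 241.41 / 0.60 = 402.34.
Round up → n = 403 per group.

n = 403 per group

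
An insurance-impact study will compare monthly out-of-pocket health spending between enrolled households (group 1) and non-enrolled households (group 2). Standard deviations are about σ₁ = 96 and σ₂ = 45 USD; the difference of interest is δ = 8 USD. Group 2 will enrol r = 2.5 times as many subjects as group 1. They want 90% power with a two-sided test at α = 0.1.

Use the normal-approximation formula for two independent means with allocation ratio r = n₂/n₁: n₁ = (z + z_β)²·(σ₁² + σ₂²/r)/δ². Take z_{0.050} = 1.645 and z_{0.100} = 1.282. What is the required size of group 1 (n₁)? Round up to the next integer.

n₁ = 1343

n₁ = (z_{α/2} + z_β)² · (σ₁² + σ₂²/r) / δ²
   = (1.645 + 1.282)² · (96² + 45²/2.5) / 8²
   = 8.5673 · (9216 + 810) / 64
   = 8.5673 · 10026 / 64
   = 1342.13
Round up → n₁ = 1343; n₂ = r·n₁ = 2.5 × 1343 = 3358.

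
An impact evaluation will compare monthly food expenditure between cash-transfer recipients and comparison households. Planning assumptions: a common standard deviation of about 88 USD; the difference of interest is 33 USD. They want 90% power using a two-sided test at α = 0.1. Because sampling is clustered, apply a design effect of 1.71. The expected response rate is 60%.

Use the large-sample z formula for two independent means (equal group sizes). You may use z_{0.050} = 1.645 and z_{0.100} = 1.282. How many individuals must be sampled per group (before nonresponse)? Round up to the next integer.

n = (z_{α/2} + z_β)² · (σ₁² + σ₂²) / δ²
  = (1.645 + 1.282)² · (2·88² = 15488) / 33²
  = 8.5673 · 15488 / 1089
  = 121.85
Design effect: 1.71 × 121.85 = 208.36.
Adjust for 60% response: 208.36 / 0.60 = 347.26.
Round up → n = 348 per group.

n = 348 per group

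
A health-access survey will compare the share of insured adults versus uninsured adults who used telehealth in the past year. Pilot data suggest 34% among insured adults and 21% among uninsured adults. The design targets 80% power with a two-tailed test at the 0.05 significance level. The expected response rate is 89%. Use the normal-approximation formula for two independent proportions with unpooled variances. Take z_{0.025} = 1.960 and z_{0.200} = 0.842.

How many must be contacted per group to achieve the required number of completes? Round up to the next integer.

n = (z_{α/2} + z_β)² · [p₁(1−p₁) + p₂(1−p₂)] / (p₁ − p₂)²
  = (1.960 + 0.842)² · (0.34·0.66 + 0.21·0.79) / (0.13)²
  = (2.802)² · (0.2244 + 0.1659) / 0.0169
  = 7.8512 · 0.3903 / 0.0169
  = 181.32
Adjust for 89% response: 181.32 / 0.89 = 203.73.
Round up → n = 204 per group.

n = 204 per group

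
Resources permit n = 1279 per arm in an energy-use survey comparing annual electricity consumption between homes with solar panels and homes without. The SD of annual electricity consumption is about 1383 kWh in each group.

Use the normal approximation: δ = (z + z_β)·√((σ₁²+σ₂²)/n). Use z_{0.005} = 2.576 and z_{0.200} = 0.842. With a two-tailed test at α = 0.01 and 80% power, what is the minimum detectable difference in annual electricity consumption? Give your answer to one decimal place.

δ = (z_{α/2} + z_β) · √((σ₁²+σ₂²)/n)
  = (2.576 + 0.842) · √(3825378/1279)
  = 3.418 · √2990.9
  = 3.418 · 54.6892
  = 186.9278

Minimum detectable difference ≈ 186.9 kWh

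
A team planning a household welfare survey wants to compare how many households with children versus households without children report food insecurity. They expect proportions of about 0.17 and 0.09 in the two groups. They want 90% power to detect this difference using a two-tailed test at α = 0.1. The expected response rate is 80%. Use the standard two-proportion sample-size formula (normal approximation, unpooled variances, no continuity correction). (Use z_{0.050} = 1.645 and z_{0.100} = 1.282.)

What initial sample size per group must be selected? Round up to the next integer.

n = 374 per group

n = (z_{α/2} + z_β)² · [p₁(1−p₁) + p₂(1−p₂)] / (p₁ − p₂)²
  = (1.645 + 1.282)² · (0.17·0.83 + 0.09·0.91) / (0.08)²
  = (2.927)² · (0.1411 + 0.0819) / 0.0064
  = 8.5673 · 0.2230 / 0.0064
  = 298.52
Adjust for 80% response: 298.52 / 0.80 = 373.15.
Round up → n = 374 per group.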